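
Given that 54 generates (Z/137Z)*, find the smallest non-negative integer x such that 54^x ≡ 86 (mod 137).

Baby-step giant-step with m = ceil(sqrt(136)) = 12.
Baby table (54^j mod 137 for j=0..11):
  0:1  1:54  2:39  3:51  4:14  5:71  6:135  7:29
  8:59  9:35  10:109  11:132
Giant step factor: 54^(-12) ≡ 103 (mod 137).
Scan 86·103^i mod 137 for i = 0, 1, …:
  i=0: 86   i=1: 90   i=2: 91   i=3: 57
  i=4: 117   i=5: 132
Match at i=5, j=11: x = 5·12 + 11 = 71.

71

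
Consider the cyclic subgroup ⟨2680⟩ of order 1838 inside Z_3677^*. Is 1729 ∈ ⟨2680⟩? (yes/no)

yes

1729 ∈ ⟨2680⟩ iff 1729^1838 ≡ 1 (mod 3677), since |⟨2680⟩| = 1838.
1729^1838 mod 3677 = 1.
Since 1 = 1, 1729 lies in the subgroup.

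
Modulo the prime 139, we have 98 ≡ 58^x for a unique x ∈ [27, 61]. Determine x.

Compute 58^27 mod 139 = 74, then multiply by 58 repeatedly:
  58^27=74  58^28=122  58^29=126  58^30=80  58^31=53
  58^32=16  58^33=94  58^34=31  58^35=130  58^36=34
  58^37=26  58^38=118  58^39=33  58^40=107  58^41=90
  58^42=77  58^43=18  58^44=71  58^45=87  58^46=42
  58^47=73  58^48=64  58^49=98
Found 98 at exponent 49.

49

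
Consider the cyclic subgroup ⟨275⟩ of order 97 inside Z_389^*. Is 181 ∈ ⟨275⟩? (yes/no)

no

181 ∈ ⟨275⟩ iff 181^97 ≡ 1 (mod 389), since |⟨275⟩| = 97.
181^97 mod 389 = 388.
Since 388 ≠ 1, 181 does not lie in the subgroup.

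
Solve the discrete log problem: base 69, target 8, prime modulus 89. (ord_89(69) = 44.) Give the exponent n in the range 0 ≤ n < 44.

16

Baby-step giant-step with m = ceil(sqrt(44)) = 7.
Baby table (69^j mod 89 for j=0..6):
  0:1  1:69  2:44  3:10  4:67  5:84  6:11
Giant step factor: 69^(-7) ≡ 36 (mod 89).
Scan 8·36^i mod 89 for i = 0, 1, …:
  i=0: 8   i=1: 21   i=2: 44
Match at i=2, j=2: n = 2·7 + 2 = 16.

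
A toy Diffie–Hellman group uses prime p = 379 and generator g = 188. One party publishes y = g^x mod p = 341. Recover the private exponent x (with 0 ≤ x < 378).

206

Baby-step giant-step with m = ceil(sqrt(378)) = 20.
Baby table (188^j mod 379 for j=0..19):
  0:1  1:188  2:97  3:44  4:313  5:99  6:41  7:128
  8:187  9:288  10:326  11:269  12:165  13:321  14:87  15:59
  16:101  17:38  18:322  19:275
Giant step factor: 188^(-20) ≡ 362 (mod 379).
Scan 341·362^i mod 379 for i = 0, 1, …:
  i=0: 341   i=1: 267   i=2: 9   i=3: 226
  i=4: 327   i=5: 126   i=6: 132   i=7: 30
  i=8: 248   i=9: 332   i=10: 41
Match at i=10, j=6: x = 10·20 + 6 = 206.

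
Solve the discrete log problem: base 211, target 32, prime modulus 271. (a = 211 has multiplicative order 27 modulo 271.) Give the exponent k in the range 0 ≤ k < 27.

14

Successive powers of 211 modulo 271:
  211^0=1  211^1=211  211^2=77  211^3=258  211^4=238  211^5=83
  211^6=169  211^7=158  211^8=5  211^9=242  211^10=114  211^11=206
  211^12=106  211^13=144  211^14=32
So 211^14 ≡ 32 (mod 271), giving k = 14.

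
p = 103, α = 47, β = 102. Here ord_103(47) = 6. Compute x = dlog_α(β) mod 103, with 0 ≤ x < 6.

Successive powers of 47 modulo 103:
  47^0=1  47^1=47  47^2=46  47^3=102
So 47^3 ≡ 102 (mod 103), giving x = 3.

3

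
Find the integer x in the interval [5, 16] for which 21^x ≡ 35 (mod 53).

7

Compute 21^5 mod 53 = 27, then multiply by 21 repeatedly:
  21^5=27  21^6=37  21^7=35
Found 35 at exponent 7.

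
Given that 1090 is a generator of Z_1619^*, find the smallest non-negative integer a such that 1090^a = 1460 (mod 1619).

Baby-step giant-step with m = ceil(sqrt(1618)) = 41.
Baby table (1090^j mod 1619 for j=0..40):
  0:1  1:1090  2:1373  3:614  4:613  5:1142  6:1388  7:774
  8:161  9:638  10:869  11:95  12:1553  13:915  14:46  15:1570
  16:17  17:721  18:675  19:724  20:707  21:1605  22:930  23:206
  24:1118  25:1132  26:202  27:1615  28:497  29:984  30:782  31:786
  32:289  33:924  34:142  35:975  36:686  37:1381  38:1239  39:264
  40:1197
Giant step factor: 1090^(-41) ≡ 1575 (mod 1619).
Scan 1460·1575^i mod 1619 for i = 0, 1, …:
  i=0: 1460   i=1: 520   i=2: 1405   i=3: 1321
  i=4: 160   i=5: 1055   i=6: 531   i=7: 921
  i=8: 1570
Match at i=8, j=15: a = 8·41 + 15 = 343.

343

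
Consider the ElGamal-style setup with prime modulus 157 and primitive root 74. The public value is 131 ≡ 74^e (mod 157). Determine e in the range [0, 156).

Baby-step giant-step with m = ceil(sqrt(156)) = 13.
Baby table (74^j mod 157 for j=0..12):
  0:1  1:74  2:138  3:7  4:47  5:24  6:49  7:15
  8:11  9:29  10:105  11:77  12:46
Giant step factor: 74^(-13) ≡ 135 (mod 157).
Scan 131·135^i mod 157 for i = 0, 1, …:
  i=0: 131   i=1: 101   i=2: 133   i=3: 57
  i=4: 2   i=5: 113   i=6: 26   i=7: 56
  i=8: 24
Match at i=8, j=5: e = 8·13 + 5 = 109.

109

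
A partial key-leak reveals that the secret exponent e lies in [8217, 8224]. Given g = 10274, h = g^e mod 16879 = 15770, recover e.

Compute 10274^8217 mod 16879 = 4933, then multiply by 10274 repeatedly:
  10274^8217=4933  10274^8218=10884  10274^8219=15720  10274^8220=9008  10274^8221=635
  10274^8222=8696  10274^8223=2157  10274^8224=15770
Found 15770 at exponent 8224.

8224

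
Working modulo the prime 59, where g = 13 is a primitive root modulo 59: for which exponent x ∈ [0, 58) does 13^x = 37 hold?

27

Successive powers of 13 modulo 59:
  13^0=1  13^1=13  13^2=51  13^3=14  13^4=5  13^5=6
  13^6=19  13^7=11  13^8=25  13^9=30  13^10=36  13^11=55
  13^12=7  13^13=32  13^14=3  13^15=39  13^16=35  13^17=42
  13^18=15  13^19=18  13^20=57  13^21=33  13^22=16  13^23=31
  13^24=49  13^25=47  13^26=21  13^27=37
So 13^27 ≡ 37 (mod 59), giving x = 27.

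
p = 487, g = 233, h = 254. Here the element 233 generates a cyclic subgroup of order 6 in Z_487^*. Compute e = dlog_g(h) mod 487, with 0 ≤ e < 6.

4

Successive powers of 233 modulo 487:
  233^0=1  233^1=233  233^2=232  233^3=486  233^4=254
So 233^4 ≡ 254 (mod 487), giving e = 4.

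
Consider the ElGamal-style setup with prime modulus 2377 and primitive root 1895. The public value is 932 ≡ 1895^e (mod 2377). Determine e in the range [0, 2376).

Baby-step giant-step with m = ceil(sqrt(2376)) = 49.
Baby table (1895^j mod 2377 for j=0..48):
  0:1  1:1895  2:1755  3:302  4:1810  5:2316  6:878  7:2287
  8:594  9:1309  10:1344  11:1113  12:736  13:1798  14:969  15:1211
  16:1040  17:267  18:2041  19:316  20:2193  21:739  22:352  23:1480
  24:2117  25:1716  26:84  27:2298  28:46  29:1598  30:2289  31:2007
  32:65  33:1948  34:2356  35:614  36:1177  37:789  38:22  39:1281
  40:578  41:1890  42:1788  43:1035  44:300  45:397  46:1183  47:274
  48:1044
Giant step factor: 1895^(-49) ≡ 820 (mod 2377).
Scan 932·820^i mod 2377 for i = 0, 1, …:
  i=0: 932   i=1: 1223   i=2: 2143   i=3: 657
  i=4: 1538   i=5: 1350   i=6: 1695   i=7: 1732
  i=8: 1171   i=9: 2289
Match at i=9, j=30: e = 9·49 + 30 = 471.

471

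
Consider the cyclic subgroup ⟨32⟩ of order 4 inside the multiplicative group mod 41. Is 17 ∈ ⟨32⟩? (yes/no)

17 ∈ ⟨32⟩ iff 17^4 ≡ 1 (mod 41), since |⟨32⟩| = 4.
17^4 mod 41 = 4.
Since 4 ≠ 1, 17 does not lie in the subgroup.

no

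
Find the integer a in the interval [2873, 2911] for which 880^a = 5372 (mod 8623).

2908

Compute 880^2873 mod 8623 = 7269, then multiply by 880 repeatedly:
  880^2873=7269  880^2874=7077  880^2875=1954  880^2876=3543  880^2877=4937
  880^2878=7191  880^2879=7421  880^2880=2869  880^2881=6804  880^2882=3158
  880^2883=2434  880^2884=3416  880^2885=5276  880^2886=3706  880^2887=1786
  880^2888=2294  880^2889=938  880^2890=6255  880^2891=2926  880^2892=5226
  880^2893=2821  880^2894=7679  880^2895=5711  880^2896=7094  880^2897=8291
  880^2898=1022  880^2899=2568  880^2900=614  880^2901=5694  880^2902=757
  880^2903=2189  880^2904=3391  880^2905=522  880^2906=2341  880^2907=7806
  880^2908=5372
Found 5372 at exponent 2908.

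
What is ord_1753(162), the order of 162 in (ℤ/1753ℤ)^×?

The order of 162 must divide p − 1 = 1752 = 2^3 · 3 · 73.
Divisors: 1, 2, 3, 4, 6, 8, 12, 24, 73, 146, 219, 292, 438, 584, 876, 1752.
Check each in increasing order: 162^1 ≡ 162;  162^2 ≡ 1702;  162^3 ≡ 503;  162^4 ≡ 848;  162^6 ≡ 577;  162^8 ≡ 374;  162^12 ≡ 1612;  162^24 ≡ 598;  162^73 ≡ 1571;  162^146 ≡ 1570;  162^219 ≡ 1752;  162^292 ≡ 182;  162^438 ≡ 1.
Smallest exponent giving 1 is 438.

438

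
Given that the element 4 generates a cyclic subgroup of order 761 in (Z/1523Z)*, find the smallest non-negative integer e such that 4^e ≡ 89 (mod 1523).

Baby-step giant-step with m = ceil(sqrt(761)) = 28.
Baby table (4^j mod 1523 for j=0..27):
  0:1  1:4  2:16  3:64  4:256  5:1024  6:1050  7:1154
  8:47  9:188  10:752  11:1485  12:1371  13:915  14:614  15:933
  16:686  17:1221  18:315  19:1260  20:471  21:361  22:1444  23:1207
  24:259  25:1036  26:1098  27:1346
Giant step factor: 4^(-28) ≡ 669 (mod 1523).
Scan 89·669^i mod 1523 for i = 0, 1, …:
  i=0: 89   i=1: 144   i=2: 387   i=3: 1516
  i=4: 1409   i=5: 1407   i=6: 69   i=7: 471
Match at i=7, j=20: e = 7·28 + 20 = 216.

216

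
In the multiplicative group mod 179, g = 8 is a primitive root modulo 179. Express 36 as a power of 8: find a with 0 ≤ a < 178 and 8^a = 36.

Baby-step giant-step with m = ceil(sqrt(178)) = 14.
Baby table (8^j mod 179 for j=0..13):
  0:1  1:8  2:64  3:154  4:158  5:11  6:88  7:167
  8:83  9:127  10:121  11:73  12:47  13:18
Giant step factor: 8^(-14) ≡ 46 (mod 179).
Scan 36·46^i mod 179 for i = 0, 1, …:
  i=0: 36   i=1: 45   i=2: 101   i=3: 171
  i=4: 169   i=5: 77   i=6: 141   i=7: 42
  i=8: 142   i=9: 88
Match at i=9, j=6: a = 9·14 + 6 = 132.

132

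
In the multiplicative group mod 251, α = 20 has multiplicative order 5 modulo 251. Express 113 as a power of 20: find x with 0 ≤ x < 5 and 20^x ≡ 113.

Successive powers of 20 modulo 251:
  20^0=1  20^1=20  20^2=149  20^3=219  20^4=113
So 20^4 ≡ 113 (mod 251), giving x = 4.

4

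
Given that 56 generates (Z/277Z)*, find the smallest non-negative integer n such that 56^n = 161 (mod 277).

230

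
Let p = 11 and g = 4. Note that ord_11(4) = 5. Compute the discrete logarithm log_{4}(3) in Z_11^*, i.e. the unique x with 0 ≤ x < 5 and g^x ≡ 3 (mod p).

4

Successive powers of 4 modulo 11:
  4^0=1  4^1=4  4^2=5  4^3=9  4^4=3
So 4^4 ≡ 3 (mod 11), giving x = 4.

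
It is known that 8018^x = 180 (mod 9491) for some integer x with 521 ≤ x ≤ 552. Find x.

534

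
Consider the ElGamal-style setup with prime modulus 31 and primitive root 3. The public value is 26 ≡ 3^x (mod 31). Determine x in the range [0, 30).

Successive powers of 3 modulo 31:
  3^0=1  3^1=3  3^2=9  3^3=27  3^4=19  3^5=26
So 3^5 ≡ 26 (mod 31), giving x = 5.

5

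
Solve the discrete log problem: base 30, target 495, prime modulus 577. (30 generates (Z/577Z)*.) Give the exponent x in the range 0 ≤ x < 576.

Baby-step giant-step with m = ceil(sqrt(576)) = 24.
Baby table (30^j mod 577 for j=0..23):
  0:1  1:30  2:323  3:458  4:469  5:222  6:313  7:158
  8:124  9:258  10:239  11:246  12:456  13:409  14:153  15:551
  16:374  17:257  18:209  19:500  20:575  21:517  22:508  23:238
Giant step factor: 30^(-24) ≡ 382 (mod 577).
Scan 495·382^i mod 577 for i = 0, 1, …:
  i=0: 495   i=1: 411   i=2: 58   i=3: 230
  i=4: 156   i=5: 161   i=6: 340   i=7: 55
  i=8: 238
Match at i=8, j=23: x = 8·24 + 23 = 215.

215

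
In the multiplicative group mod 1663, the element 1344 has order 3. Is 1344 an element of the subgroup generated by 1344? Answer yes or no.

⟨1344⟩ has order 3; its elements mod 1663 are {1, 318, 1344}.
1344 is in this set.

yes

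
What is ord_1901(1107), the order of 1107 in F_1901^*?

475

The order of 1107 must divide p − 1 = 1900 = 2^2 · 5^2 · 19.
Divisors: 1, 2, 4, 5, 10, 19, 20, 25, 38, 50, 76, 95, 100, 190, 380, 475, 950, 1900.
Check each in increasing order: 1107^1 ≡ 1107;  1107^2 ≡ 1205;  1107^4 ≡ 1562;  1107^5 ≡ 1125;  1107^10 ≡ 1460;  1107^19 ≡ 1103;  1107^20 ≡ 579;  1107^25 ≡ 1233;  1107^38 ≡ 1870;  1107^50 ≡ 1390;  1107^76 ≡ 961;  1107^95 ≡ 1126;  1107^100 ≡ 684;  1107^190 ≡ 1810;  1107^380 ≡ 677;  1107^475 ≡ 1.
Smallest exponent giving 1 is 475.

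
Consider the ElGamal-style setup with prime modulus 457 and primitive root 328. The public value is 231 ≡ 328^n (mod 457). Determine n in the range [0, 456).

219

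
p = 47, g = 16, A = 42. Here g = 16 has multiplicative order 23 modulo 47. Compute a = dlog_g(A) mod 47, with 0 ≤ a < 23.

8

Successive powers of 16 modulo 47:
  16^0=1  16^1=16  16^2=21  16^3=7  16^4=18  16^5=6
  16^6=2  16^7=32  16^8=42
So 16^8 ≡ 42 (mod 47), giving a = 8.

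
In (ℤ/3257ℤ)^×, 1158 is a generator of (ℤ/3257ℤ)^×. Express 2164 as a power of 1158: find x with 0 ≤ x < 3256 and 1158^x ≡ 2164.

2739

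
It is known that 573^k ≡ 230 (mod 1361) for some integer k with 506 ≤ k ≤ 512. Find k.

Compute 573^506 mod 1361 = 9, then multiply by 573 repeatedly:
  573^506=9  573^507=1074  573^508=230
Found 230 at exponent 508.

508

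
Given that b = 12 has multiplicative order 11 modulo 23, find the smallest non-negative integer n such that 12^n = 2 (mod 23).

Successive powers of 12 modulo 23:
  12^0=1  12^1=12  12^2=6  12^3=3  12^4=13  12^5=18
  12^6=9  12^7=16  12^8=8  12^9=4  12^10=2
So 12^10 ≡ 2 (mod 23), giving n = 10.

10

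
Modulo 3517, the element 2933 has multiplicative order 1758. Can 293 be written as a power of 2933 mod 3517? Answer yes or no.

293 ∈ ⟨2933⟩ iff 293^1758 ≡ 1 (mod 3517), since |⟨2933⟩| = 1758.
293^1758 mod 3517 = 1.
Since 1 = 1, 293 lies in the subgroup.

yes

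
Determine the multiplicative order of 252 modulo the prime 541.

15

The order of 252 must divide p − 1 = 540 = 2^2 · 3^3 · 5.
Divisors: 1, 2, 3, 4, 5, 6, 9, 10, 12, 15, 18, 20, 27, 30, 36, 45, 54, 60, 90, 108, 135, 180, 270, 540.
Check each in increasing order: 252^1 ≡ 252;  252^2 ≡ 207;  252^3 ≡ 228;  252^4 ≡ 110;  252^5 ≡ 129;  252^6 ≡ 48;  252^9 ≡ 124;  252^10 ≡ 411;  252^12 ≡ 140;  252^15 ≡ 1.
Smallest exponent giving 1 is 15.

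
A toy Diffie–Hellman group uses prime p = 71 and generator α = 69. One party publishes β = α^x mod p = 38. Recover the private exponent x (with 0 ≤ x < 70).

Baby-step giant-step with m = ceil(sqrt(70)) = 9.
Baby table (69^j mod 71 for j=0..8):
  0:1  1:69  2:4  3:63  4:16  5:39  6:64  7:14
  8:43
Giant step factor: 69^(-9) ≡ 52 (mod 71).
Scan 38·52^i mod 71 for i = 0, 1, …:
  i=0: 38   i=1: 59   i=2: 15   i=3: 70
  i=4: 19   i=5: 65   i=6: 43
Match at i=6, j=8: x = 6·9 + 8 = 62.

62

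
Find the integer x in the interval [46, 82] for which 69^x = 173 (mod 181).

57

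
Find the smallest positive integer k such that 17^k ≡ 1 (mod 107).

106

The order of 17 must divide p − 1 = 106 = 2 · 53.
Divisors: 1, 2, 53, 106.
Check each in increasing order: 17^1 ≡ 17;  17^2 ≡ 75;  17^53 ≡ 106;  17^106 ≡ 1.
Smallest exponent giving 1 is 106.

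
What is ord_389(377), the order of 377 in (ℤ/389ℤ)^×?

The order of 377 must divide p − 1 = 388 = 2^2 · 97.
Divisors: 1, 2, 4, 97, 194, 388.
Check each in increasing order: 377^1 ≡ 377;  377^2 ≡ 144;  377^4 ≡ 119;  377^97 ≡ 274;  377^194 ≡ 388;  377^388 ≡ 1.
Smallest exponent giving 1 is 388.

388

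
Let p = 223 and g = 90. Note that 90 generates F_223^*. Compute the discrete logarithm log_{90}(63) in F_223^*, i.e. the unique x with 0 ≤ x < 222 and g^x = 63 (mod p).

Baby-step giant-step with m = ceil(sqrt(222)) = 15.
Baby table (90^j mod 223 for j=0..14):
  0:1  1:90  2:72  3:13  4:55  5:44  6:169  7:46
  8:126  9:190  10:152  11:77  12:17  13:192  14:109
Giant step factor: 90^(-15) ≡ 111 (mod 223).
Scan 63·111^i mod 223 for i = 0, 1, …:
  i=0: 63   i=1: 80   i=2: 183   i=3: 20
  i=4: 213   i=5: 5   i=6: 109
Match at i=6, j=14: x = 6·15 + 14 = 104.

104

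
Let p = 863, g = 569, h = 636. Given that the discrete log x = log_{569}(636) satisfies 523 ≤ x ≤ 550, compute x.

550

Compute 569^523 mod 863 = 319, then multiply by 569 repeatedly:
  569^523=319  569^524=281  569^525=234  569^526=244  569^527=756
  569^528=390  569^529=119  569^530=397  569^531=650  569^532=486
  569^533=374  569^534=508  569^535=810  569^536=48  569^537=559
  569^538=487  569^539=80  569^540=644  569^541=524  569^542=421
  569^543=498  569^544=298  569^545=414  569^546=830  569^547=209
  569^548=690  569^549=808  569^550=636
Found 636 at exponent 550.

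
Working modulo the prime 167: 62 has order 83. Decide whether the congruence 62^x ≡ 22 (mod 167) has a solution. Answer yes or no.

yes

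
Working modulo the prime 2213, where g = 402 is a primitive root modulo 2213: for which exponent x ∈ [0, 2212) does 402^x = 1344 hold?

1785

Baby-step giant-step with m = ceil(sqrt(2212)) = 48.
Baby table (402^j mod 2213 for j=0..47):
  0:1  1:402  2:55  3:2193  4:812  5:1113  6:400  7:1464
  8:2083  9:852  10:1702  11:387  12:664  13:1368  14:1112  15:2211
  16:1409  17:2103  18:40  19:589  20:2200  21:1413  22:1498  23:260
  24:509  25:1022  26:1439  27:885  28:1690  29:2202  30:4  31:1608
  32:220  33:2133  34:1035  35:26  36:1600  37:1430  38:1693  39:1195
  40:169  41:1548  42:443  43:1046  44:22  45:2205  46:1210  47:1773
Giant step factor: 402^(-48) ≡ 1148 (mod 2213).
Scan 1344·1148^i mod 2213 for i = 0, 1, …:
  i=0: 1344   i=1: 451   i=2: 2119   i=3: 525
  i=4: 764   i=5: 724   i=6: 1277   i=7: 990
  i=8: 1251   i=9: 2124     …   i=36: 1327
  i=37: 852
Match at i=37, j=9: x = 37·48 + 9 = 1785.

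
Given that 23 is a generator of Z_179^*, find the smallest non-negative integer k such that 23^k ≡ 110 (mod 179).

162

Baby-step giant-step with m = ceil(sqrt(178)) = 14.
Baby table (23^j mod 179 for j=0..13):
  0:1  1:23  2:171  3:174  4:64  5:40  6:25  7:38
  8:158  9:54  10:168  11:105  12:88  13:55
Giant step factor: 23^(-14) ≡ 15 (mod 179).
Scan 110·15^i mod 179 for i = 0, 1, …:
  i=0: 110   i=1: 39   i=2: 48   i=3: 4
  i=4: 60   i=5: 5   i=6: 75   i=7: 51
  i=8: 49   i=9: 19   i=10: 106   i=11: 158
Match at i=11, j=8: k = 11·14 + 8 = 162.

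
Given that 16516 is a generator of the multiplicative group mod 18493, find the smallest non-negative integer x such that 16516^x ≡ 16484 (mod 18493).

4976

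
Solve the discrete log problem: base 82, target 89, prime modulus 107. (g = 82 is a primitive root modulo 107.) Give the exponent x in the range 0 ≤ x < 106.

Baby-step giant-step with m = ceil(sqrt(106)) = 11.
Baby table (82^j mod 107 for j=0..10):
  0:1  1:82  2:90  3:104  4:75  5:51  6:9  7:96
  8:61  9:80  10:33
Giant step factor: 82^(-11) ≡ 38 (mod 107).
Scan 89·38^i mod 107 for i = 0, 1, …:
  i=0: 89   i=1: 65   i=2: 9
Match at i=2, j=6: x = 2·11 + 6 = 28.

28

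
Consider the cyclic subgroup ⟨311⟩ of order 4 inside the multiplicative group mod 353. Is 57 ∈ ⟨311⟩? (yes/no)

no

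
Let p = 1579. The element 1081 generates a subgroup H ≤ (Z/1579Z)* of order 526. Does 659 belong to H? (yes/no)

659 ∈ ⟨1081⟩ iff 659^526 ≡ 1 (mod 1579), since |⟨1081⟩| = 526.
659^526 mod 1579 = 1.
Since 1 = 1, 659 lies in the subgroup.

yes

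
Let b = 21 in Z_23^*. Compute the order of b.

22

The order of 21 must divide p − 1 = 22 = 2 · 11.
Divisors: 1, 2, 11, 22.
Check each in increasing order: 21^1 ≡ 21;  21^2 ≡ 4;  21^11 ≡ 22;  21^22 ≡ 1.
Smallest exponent giving 1 is 22.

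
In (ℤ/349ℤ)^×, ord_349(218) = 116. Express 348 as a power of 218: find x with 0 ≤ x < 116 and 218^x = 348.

58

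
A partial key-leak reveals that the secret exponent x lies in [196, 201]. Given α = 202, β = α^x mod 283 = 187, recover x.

199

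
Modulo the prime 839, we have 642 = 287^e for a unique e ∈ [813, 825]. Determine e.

815

Compute 287^813 mod 839 = 792, then multiply by 287 repeatedly:
  287^813=792  287^814=774  287^815=642
Found 642 at exponent 815.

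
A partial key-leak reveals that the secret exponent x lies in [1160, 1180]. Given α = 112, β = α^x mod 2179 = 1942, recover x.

1169

Compute 112^1160 mod 2179 = 2081, then multiply by 112 repeatedly:
  112^1160=2081  112^1161=2098  112^1162=1823  112^1163=1529  112^1164=1286
  112^1165=218  112^1166=447  112^1167=2126  112^1168=601  112^1169=1942
Found 1942 at exponent 1169.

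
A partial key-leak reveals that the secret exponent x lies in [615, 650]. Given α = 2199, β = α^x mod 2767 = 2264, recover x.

624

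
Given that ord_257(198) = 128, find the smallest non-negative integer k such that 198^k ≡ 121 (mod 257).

12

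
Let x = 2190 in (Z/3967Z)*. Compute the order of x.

The order of 2190 must divide p − 1 = 3966 = 2 · 3 · 661.
Divisors: 1, 2, 3, 6, 661, 1322, 1983, 3966.
Check each in increasing order: 2190^1 ≡ 2190;  2190^2 ≡ 3964;  2190^3 ≡ 1364;  2190^6 ≡ 3940;  2190^661 ≡ 1.
Smallest exponent giving 1 is 661.

661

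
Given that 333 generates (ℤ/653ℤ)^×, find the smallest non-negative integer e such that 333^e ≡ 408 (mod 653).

367

Baby-step giant-step with m = ceil(sqrt(652)) = 26.
Baby table (333^j mod 653 for j=0..25):
  0:1  1:333  2:532  3:193  4:275  5:155  6:28  7:182
  8:530  9:180  10:517  11:422  12:131  13:525  14:474  15:469
  16:110  17:62  18:403  19:334  20:212  21:72  22:468  23:430
  24:183  25:210
Giant step factor: 333^(-26) ≡ 487 (mod 653).
Scan 408·487^i mod 653 for i = 0, 1, …:
  i=0: 408   i=1: 184   i=2: 147   i=3: 412
  i=4: 173   i=5: 14   i=6: 288   i=7: 514
  i=8: 219   i=9: 214     …   i=13: 286
  i=14: 193
Match at i=14, j=3: e = 14·26 + 3 = 367.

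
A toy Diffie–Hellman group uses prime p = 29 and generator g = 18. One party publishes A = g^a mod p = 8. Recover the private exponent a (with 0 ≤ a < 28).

13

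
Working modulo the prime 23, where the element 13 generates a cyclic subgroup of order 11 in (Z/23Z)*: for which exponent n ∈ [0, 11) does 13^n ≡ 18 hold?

4

Successive powers of 13 modulo 23:
  13^0=1  13^1=13  13^2=8  13^3=12  13^4=18
So 13^4 ≡ 18 (mod 23), giving n = 4.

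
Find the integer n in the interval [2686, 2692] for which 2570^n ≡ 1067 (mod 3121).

2686

Compute 2570^2686 mod 3121 = 1067, then multiply by 2570 repeatedly:
  2570^2686=1067
Found 1067 at exponent 2686.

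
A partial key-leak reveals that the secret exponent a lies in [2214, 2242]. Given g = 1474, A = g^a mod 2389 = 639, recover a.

2241

Compute 1474^2214 mod 2389 = 1629, then multiply by 1474 repeatedly:
  1474^2214=1629  1474^2215=201  1474^2216=38  1474^2217=1065  1474^2218=237
  1474^2219=544  1474^2220=1541  1474^2221=1884  1474^2222=998  1474^2223=1817
  1474^2224=189  1474^2225=1462  1474^2226=110  1474^2227=2077  1474^2228=1189
  1474^2229=1449  1474^2230=60  1474^2231=47  1474^2232=2386  1474^2233=356
  1474^2234=1553  1474^2235=460  1474^2236=1953  1474^2237=2366  1474^2238=1933
  1474^2239=1554  1474^2240=1934  1474^2241=639
Found 639 at exponent 2241.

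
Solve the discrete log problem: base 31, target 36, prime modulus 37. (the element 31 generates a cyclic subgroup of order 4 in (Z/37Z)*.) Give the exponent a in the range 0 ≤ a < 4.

2

Successive powers of 31 modulo 37:
  31^0=1  31^1=31  31^2=36
So 31^2 ≡ 36 (mod 37), giving a = 2.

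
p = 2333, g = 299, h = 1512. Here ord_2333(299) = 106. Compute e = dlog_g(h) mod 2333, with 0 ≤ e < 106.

Successive powers of 299 modulo 2333:
  299^0=1  299^1=299  299^2=747  299^3=1718  299^4=422  299^5=196
  299^6=279  299^7=1766  299^8=776  299^9=1057  299^10=1088  299^11=1025
  299^12=852  299^13=451  299^14=1868  299^15=945  299^16=262  299^17=1349
  299^18=2075  299^19=2180  299^20=913  299^21=26  299^22=775  299^23=758
  299^24=341  299^25=1640  299^26=430  299^27=255  299^28=1589  299^29=1512
So 299^29 ≡ 1512 (mod 2333), giving e = 29.

29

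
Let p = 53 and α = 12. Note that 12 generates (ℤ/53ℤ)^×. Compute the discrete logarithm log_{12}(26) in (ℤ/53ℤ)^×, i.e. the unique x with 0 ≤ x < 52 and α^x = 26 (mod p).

Baby-step giant-step with m = ceil(sqrt(52)) = 8.
Baby table (12^j mod 53 for j=0..7):
  0:1  1:12  2:38  3:32  4:13  5:50  6:17  7:45
Giant step factor: 12^(-8) ≡ 16 (mod 53).
Scan 26·16^i mod 53 for i = 0, 1, …:
  i=0: 26   i=1: 45
Match at i=1, j=7: x = 1·8 + 7 = 15.

15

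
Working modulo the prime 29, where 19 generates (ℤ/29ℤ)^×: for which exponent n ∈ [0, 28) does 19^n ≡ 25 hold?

Successive powers of 19 modulo 29:
  19^0=1  19^1=19  19^2=13  19^3=15  19^4=24  19^5=21
  19^6=22  19^7=12  19^8=25
So 19^8 ≡ 25 (mod 29), giving n = 8.

8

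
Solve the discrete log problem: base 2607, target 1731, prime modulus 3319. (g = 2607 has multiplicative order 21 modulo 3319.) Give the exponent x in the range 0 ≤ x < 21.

18

Successive powers of 2607 modulo 3319:
  2607^0=1  2607^1=2607  2607^2=2456  2607^3=441  2607^4=1313  2607^5=1102
  2607^6=1979  2607^7=1527  2607^8=1408  2607^9=3161  2607^10=2969  2607^11=275
  2607^12=21  2607^13=1643  2607^14=1791  2607^15=2623  2607^16=1021  2607^17=3228
  2607^18=1731
So 2607^18 ≡ 1731 (mod 3319), giving x = 18.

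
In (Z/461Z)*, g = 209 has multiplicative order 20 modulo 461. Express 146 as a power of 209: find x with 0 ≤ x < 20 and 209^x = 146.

Successive powers of 209 modulo 461:
  209^0=1  209^1=209  209^2=347  209^3=146
So 209^3 ≡ 146 (mod 461), giving x = 3.

3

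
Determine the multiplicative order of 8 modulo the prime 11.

10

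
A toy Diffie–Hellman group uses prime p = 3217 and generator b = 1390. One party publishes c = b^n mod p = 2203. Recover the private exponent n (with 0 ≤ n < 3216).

Baby-step giant-step with m = ceil(sqrt(3216)) = 57.
Baby table (1390^j mod 3217 for j=0..56):
  0:1  1:1390  2:1900  3:3060  4:526  5:881  6:2130  7:1060
  8:14  9:158  10:864  11:1019  12:930  13:2683  14:867  15:1972
  16:196  17:2212  18:2445  19:1398  20:152  21:2175  22:2487  23:1872
  24:2744  25:2015  26:2060  27:270  28:2128  29:1497  30:2648  31:472
  32:3029  33:2474  34:3104  35:563  36:839  37:1656  38:1685  39:174
  40:585  41:2466  42:1635  43:1448  44:2095  45:665  46:1071  47:2436
  48:1756  49:2354  50:371  51:970  52:377  53:2876  54:2126  55:1934
  56:2065
Giant step factor: 1390^(-57) ≡ 1322 (mod 3217).
Scan 2203·1322^i mod 3217 for i = 0, 1, …:
  i=0: 2203   i=1: 981   i=2: 431   i=3: 373
  i=4: 905   i=5: 2903   i=6: 3102   i=7: 2386
  i=8: 1632   i=9: 2114   i=10: 2352   i=11: 1722
  i=12: 2065
Match at i=12, j=56: n = 12·57 + 56 = 740.

740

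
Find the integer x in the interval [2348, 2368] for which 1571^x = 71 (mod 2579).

2366

Compute 1571^2348 mod 2579 = 576, then multiply by 1571 repeatedly:
  1571^2348=576  1571^2349=2246  1571^2350=394  1571^2351=14  1571^2352=1362
  1571^2353=1711  1571^2354=663  1571^2355=2236  1571^2356=158  1571^2357=634
  1571^2358=520  1571^2359=1956  1571^2360=1287  1571^2361=2520  1571^2362=155
  1571^2363=1079  1571^2364=706  1571^2365=156  1571^2366=71
Found 71 at exponent 2366.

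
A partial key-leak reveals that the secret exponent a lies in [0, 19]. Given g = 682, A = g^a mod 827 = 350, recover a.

2

Compute 682^0 mod 827 = 1, then multiply by 682 repeatedly:
  682^0=1  682^1=682  682^2=350
Found 350 at exponent 2.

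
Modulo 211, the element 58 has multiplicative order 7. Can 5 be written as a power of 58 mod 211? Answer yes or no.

no

5 ∈ ⟨58⟩ iff 5^7 ≡ 1 (mod 211), since |⟨58⟩| = 7.
5^7 mod 211 = 55.
Since 55 ≠ 1, 5 does not lie in the subgroup.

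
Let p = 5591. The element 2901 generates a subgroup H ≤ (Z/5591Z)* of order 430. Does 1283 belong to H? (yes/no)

no

1283 ∈ ⟨2901⟩ iff 1283^430 ≡ 1 (mod 5591), since |⟨2901⟩| = 430.
1283^430 mod 5591 = 2993.
Since 2993 ≠ 1, 1283 does not lie in the subgroup.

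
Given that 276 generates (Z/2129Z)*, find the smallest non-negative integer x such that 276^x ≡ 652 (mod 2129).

Baby-step giant-step with m = ceil(sqrt(2128)) = 47.
Baby table (276^j mod 2129 for j=0..46):
  0:1  1:276  2:1661  3:701  4:1866  5:1927  6:1731  7:860
  8:1041  9:2030  10:353  11:1623  12:858  13:489  14:837  15:1080
  16:20  17:1262  18:1285  19:1246  20:1127  21:218  22:556  23:168
  24:1659  25:149  26:673  27:525  28:128  29:1264  30:1837  31:310
  32:400  33:1821  34:152  35:1501  36:1250  37:102  38:475  39:1231
  40:1245  41:851  42:686  43:1984  44:431  45:1861  46:547
Giant step factor: 276^(-47) ≡ 148 (mod 2129).
Scan 652·148^i mod 2129 for i = 0, 1, …:
  i=0: 652   i=1: 691   i=2: 76   i=3: 603
  i=4: 1955   i=5: 1925   i=6: 1743   i=7: 355
  i=8: 1444   i=9: 812     …   i=14: 1888
  i=15: 525
Match at i=15, j=27: x = 15·47 + 27 = 732.

732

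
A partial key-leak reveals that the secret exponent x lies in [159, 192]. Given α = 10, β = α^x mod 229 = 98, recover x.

161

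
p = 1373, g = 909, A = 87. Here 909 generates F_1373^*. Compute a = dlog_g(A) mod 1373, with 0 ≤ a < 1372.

766

Baby-step giant-step with m = ceil(sqrt(1372)) = 38.
Baby table (909^j mod 1373 for j=0..37):
  0:1  1:909  2:1108  3:763  4:202  5:1009  6:17  7:350
  8:987  9:614  10:688  11:677  12:289  13:458  14:303  15:827
  16:712  17:525  18:794  19:921  20:1032  21:329  22:1120  23:687
  24:1141  25:554  26:1068  27:101  28:1191  29:695  30:175  31:1180
  32:307  33:344  34:1025  35:831  36:229  37:838
Giant step factor: 909^(-38) ≡ 1202 (mod 1373).
Scan 87·1202^i mod 1373 for i = 0, 1, …:
  i=0: 87   i=1: 226   i=2: 1171   i=3: 217
  i=4: 1337   i=5: 664   i=6: 415   i=7: 431
  i=8: 441   i=9: 104     …   i=19: 851
  i=20: 17
Match at i=20, j=6: a = 20·38 + 6 = 766.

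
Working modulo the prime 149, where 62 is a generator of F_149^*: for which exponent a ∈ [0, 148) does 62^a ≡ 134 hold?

Baby-step giant-step with m = ceil(sqrt(148)) = 13.
Baby table (62^j mod 149 for j=0..12):
  0:1  1:62  2:119  3:77  4:6  5:74  6:118  7:15
  8:36  9:146  10:112  11:90  12:67
Giant step factor: 62^(-13) ≡ 91 (mod 149).
Scan 134·91^i mod 149 for i = 0, 1, …:
  i=0: 134   i=1: 125   i=2: 51   i=3: 22
  i=4: 65   i=5: 104   i=6: 77
Match at i=6, j=3: a = 6·13 + 3 = 81.

81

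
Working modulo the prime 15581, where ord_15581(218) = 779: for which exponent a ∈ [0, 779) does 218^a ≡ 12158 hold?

756

Baby-step giant-step with m = ceil(sqrt(779)) = 28.
Baby table (218^j mod 15581 for j=0..27):
  0:1  1:218  2:781  3:14448  4:2302  5:3244  6:6047  7:9442
  8:1664  9:4389  10:6361  11:15570  12:13183  13:6990  14:12463  15:5840
  16:11059  17:11388  18:5205  19:12858  20:14045  21:7934  22:121  23:10797
  24:1015  25:3136  26:13665  27:2999
Giant step factor: 218^(-28) ≡ 10580 (mod 15581).
Scan 12158·10580^i mod 15581 for i = 0, 1, …:
  i=0: 12158   i=1: 10485   i=2: 10161   i=3: 10061
  i=4: 11569   i=5: 11265   i=6: 4631   i=7: 9316
  i=8: 13455   i=9: 5884     …   i=26: 14961
  i=27: 1
Match at i=27, j=0: a = 27·28 + 0 = 756.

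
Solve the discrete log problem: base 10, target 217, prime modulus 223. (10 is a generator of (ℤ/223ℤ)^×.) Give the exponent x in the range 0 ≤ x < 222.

44

Baby-step giant-step with m = ceil(sqrt(222)) = 15.
Baby table (10^j mod 223 for j=0..14):
  0:1  1:10  2:100  3:108  4:188  5:96  6:68  7:11
  8:110  9:208  10:73  11:61  12:164  13:79  14:121
Giant step factor: 10^(-15) ≡ 54 (mod 223).
Scan 217·54^i mod 223 for i = 0, 1, …:
  i=0: 217   i=1: 122   i=2: 121
Match at i=2, j=14: x = 2·15 + 14 = 44.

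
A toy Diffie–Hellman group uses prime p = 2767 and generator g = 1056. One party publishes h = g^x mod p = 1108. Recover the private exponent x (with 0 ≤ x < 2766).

1712

Baby-step giant-step with m = ceil(sqrt(2766)) = 53.
Baby table (1056^j mod 2767 for j=0..52):
  0:1  1:1056  2:35  3:989  4:1225  5:1411  6:1370  7:2346
  8:911  9:1867  10:1448  11:1704  12:874  13:1533  14:153  15:1082
  16:2588  17:1899  18:2036  19:57  20:2085  21:1995  22:1033  23:650
  24:184  25:614  26:906  27:2121  28:1273  29:2293  30:283  31:12
  32:1604  33:420  34:800  35:865  36:330  37:2605  38:482  39:2631
  40:268  41:774  42:1079  43:2187  44:1794  45:1836  46:1916  47:619
  48:652  49:2296  50:684  51:117  52:1804
Giant step factor: 1056^(-53) ≡ 2069 (mod 2767).
Scan 1108·2069^i mod 2767 for i = 0, 1, …:
  i=0: 1108   i=1: 1376   i=2: 2468   i=3: 1177
  i=4: 253   i=5: 494   i=6: 1063   i=7: 2349
  i=8: 1229   i=9: 2695     …   i=31: 250
  i=32: 2588
Match at i=32, j=16: x = 32·53 + 16 = 1712.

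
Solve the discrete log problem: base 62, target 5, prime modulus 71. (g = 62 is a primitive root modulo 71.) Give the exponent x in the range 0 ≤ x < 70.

Successive powers of 62 modulo 71:
  62^0=1  62^1=62  62^2=10  62^3=52  62^4=29  62^5=23
  62^6=6  62^7=17  62^8=60  62^9=28  62^10=32  62^11=67
  62^12=36  62^13=31  62^14=5
So 62^14 ≡ 5 (mod 71), giving x = 14.

14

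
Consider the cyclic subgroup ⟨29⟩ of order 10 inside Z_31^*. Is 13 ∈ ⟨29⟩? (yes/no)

13 ∈ ⟨29⟩ iff 13^10 ≡ 1 (mod 31), since |⟨29⟩| = 10.
13^10 mod 31 = 5.
Since 5 ≠ 1, 13 does not lie in the subgroup.

no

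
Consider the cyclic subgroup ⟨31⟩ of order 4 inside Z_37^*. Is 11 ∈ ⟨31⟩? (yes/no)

⟨31⟩ has order 4; its elements mod 37 are {1, 6, 31, 36}.
11 is not in this set.

no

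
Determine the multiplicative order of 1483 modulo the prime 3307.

The order of 1483 must divide p − 1 = 3306 = 2 · 3 · 19 · 29.
Divisors: 1, 2, 3, 6, 19, 29, 38, 57, 58, 87, 114, 174, 551, 1102, 1653, 3306.
Check each in increasing order: 1483^1 ≡ 1483;  1483^2 ≡ 134;  1483^3 ≡ 302;  1483^6 ≡ 1915;  1483^19 ≡ 899;  1483^29 ≡ 2500;  1483^38 ≡ 1293;  1483^57 ≡ 1650;  1483^58 ≡ 3077;  1483^87 ≡ 418;  1483^114 ≡ 839;  1483^174 ≡ 2760;  1483^551 ≡ 1.
Smallest exponent giving 1 is 551.

551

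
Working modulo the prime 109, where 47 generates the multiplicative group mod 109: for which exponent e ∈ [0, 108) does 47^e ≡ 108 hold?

54

Baby-step giant-step with m = ceil(sqrt(108)) = 11.
Baby table (47^j mod 109 for j=0..10):
  0:1  1:47  2:29  3:55  4:78  5:69  6:82  7:39
  8:89  9:41  10:74
Giant step factor: 47^(-11) ≡ 98 (mod 109).
Scan 108·98^i mod 109 for i = 0, 1, …:
  i=0: 108   i=1: 11   i=2: 97   i=3: 23
  i=4: 74
Match at i=4, j=10: e = 4·11 + 10 = 54.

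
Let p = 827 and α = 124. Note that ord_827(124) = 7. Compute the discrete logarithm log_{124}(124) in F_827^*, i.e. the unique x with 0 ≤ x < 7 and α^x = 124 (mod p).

1

Successive powers of 124 modulo 827:
  124^0=1  124^1=124
So 124^1 ≡ 124 (mod 827), giving x = 1.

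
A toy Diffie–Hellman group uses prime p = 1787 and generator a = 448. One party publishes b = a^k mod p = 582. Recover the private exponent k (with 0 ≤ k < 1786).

232

Baby-step giant-step with m = ceil(sqrt(1786)) = 43.
Baby table (448^j mod 1787 for j=0..42):
  0:1  1:448  2:560  3:700  4:875  5:647  6:362  7:1346
  8:789  9:1433  10:451  11:117  12:593  13:1188  14:1485  15:516
  16:645  17:1253  18:226  19:1176  20:1470  21:944  22:1180  23:1475
  24:1397  25:406  26:1401  27:411  28:67  29:1424  30:1780  31:438
  32:1441  33:461  34:1023  35:832  36:1040  37:1300  38:1625  39:691
  40:417  41:968  42:1210
Giant step factor: 448^(-43) ≡ 1302 (mod 1787).
Scan 582·1302^i mod 1787 for i = 0, 1, …:
  i=0: 582   i=1: 76   i=2: 667   i=3: 1739
  i=4: 49   i=5: 1253
Match at i=5, j=17: k = 5·43 + 17 = 232.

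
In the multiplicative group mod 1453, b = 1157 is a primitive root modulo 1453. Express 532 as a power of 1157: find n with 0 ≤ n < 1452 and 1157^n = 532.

Baby-step giant-step with m = ceil(sqrt(1452)) = 39.
Baby table (1157^j mod 1453 for j=0..38):
  0:1  1:1157  2:436  3:261  4:1206  5:462  6:1283  7:918
  8:1436  9:673  10:1306  11:1375  12:1293  13:864  14:1437  15:377
  16:289  17:183  18:1046  19:1326  20:1267  21:1295  22:272  23:856
  24:899  25:1248  26:1107  27:706  28:256  29:1233  30:1188  31:1431
  32:700  33:579  34:70  35:1075  36:7  37:834  38:146
Giant step factor: 1157^(-39) ≡ 338 (mod 1453).
Scan 532·338^i mod 1453 for i = 0, 1, …:
  i=0: 532   i=1: 1097   i=2: 271   i=3: 59
  i=4: 1053   i=5: 1382   i=6: 703   i=7: 775
  i=8: 410   i=9: 545     …   i=31: 374
  i=32: 1
Match at i=32, j=0: n = 32·39 + 0 = 1248.

1248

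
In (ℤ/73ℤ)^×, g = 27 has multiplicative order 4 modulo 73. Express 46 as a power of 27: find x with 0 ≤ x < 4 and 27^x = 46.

Successive powers of 27 modulo 73:
  27^0=1  27^1=27  27^2=72  27^3=46
So 27^3 ≡ 46 (mod 73), giving x = 3.

3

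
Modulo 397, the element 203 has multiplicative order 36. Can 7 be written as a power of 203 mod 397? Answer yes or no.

no

7 ∈ ⟨203⟩ iff 7^36 ≡ 1 (mod 397), since |⟨203⟩| = 36.
7^36 mod 397 = 256.
Since 256 ≠ 1, 7 does not lie in the subgroup.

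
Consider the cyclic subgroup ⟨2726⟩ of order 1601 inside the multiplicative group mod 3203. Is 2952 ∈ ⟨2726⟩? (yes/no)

no

2952 ∈ ⟨2726⟩ iff 2952^1601 ≡ 1 (mod 3203), since |⟨2726⟩| = 1601.
2952^1601 mod 3203 = 3202.
Since 3202 ≠ 1, 2952 does not lie in the subgroup.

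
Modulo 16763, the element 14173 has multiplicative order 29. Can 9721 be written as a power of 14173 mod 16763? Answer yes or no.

no

9721 ∈ ⟨14173⟩ iff 9721^29 ≡ 1 (mod 16763), since |⟨14173⟩| = 29.
9721^29 mod 16763 = 15357.
Since 15357 ≠ 1, 9721 does not lie in the subgroup.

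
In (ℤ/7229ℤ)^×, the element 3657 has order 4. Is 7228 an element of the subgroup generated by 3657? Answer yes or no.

yes

⟨3657⟩ has order 4; its elements mod 7229 are {1, 3572, 3657, 7228}.
7228 is in this set.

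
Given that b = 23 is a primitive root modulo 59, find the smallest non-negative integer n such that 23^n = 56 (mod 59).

13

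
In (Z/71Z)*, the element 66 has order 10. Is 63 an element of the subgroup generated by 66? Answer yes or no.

no

⟨66⟩ has order 10; its elements mod 71 are {1, 5, 14, 17, 25, 46, 54, 57, 66, 70}.
63 is not in this set.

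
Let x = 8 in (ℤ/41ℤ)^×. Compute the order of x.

20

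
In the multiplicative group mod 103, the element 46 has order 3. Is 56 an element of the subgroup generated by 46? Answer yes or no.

yes

⟨46⟩ has order 3; its elements mod 103 are {1, 46, 56}.
56 is in this set.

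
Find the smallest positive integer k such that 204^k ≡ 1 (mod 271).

270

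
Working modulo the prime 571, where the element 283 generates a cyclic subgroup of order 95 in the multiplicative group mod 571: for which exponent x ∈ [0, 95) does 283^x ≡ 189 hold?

12

Successive powers of 283 modulo 571:
  283^0=1  283^1=283  283^2=149  283^3=484  283^4=503  283^5=170
  283^6=146  283^7=206  283^8=56  283^9=431  283^10=350  283^11=267
  283^12=189
So 283^12 ≡ 189 (mod 571), giving x = 12.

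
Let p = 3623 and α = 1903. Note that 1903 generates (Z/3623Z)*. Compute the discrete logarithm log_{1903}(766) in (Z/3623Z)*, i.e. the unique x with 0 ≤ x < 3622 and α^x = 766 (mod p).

Baby-step giant-step with m = ceil(sqrt(3622)) = 61.
Baby table (1903^j mod 3623 for j=0..60):
  0:1  1:1903  2:2032  3:1155  4:2427  5:2879  6:761  7:2606
  8:2954  9:2189  10:2840  11:2627  12:3064  13:1385  14:1734  15:2872
  16:1932  17:2874  18:2115  19:3315  20:802  21:923  22:2937  23:2445
  24:903  25:1107  26:1658  27:3164  28:3289  29:2046  30:2436  31:1891
  32:934  33:2132  34:3059  35:2739  36:2443  37:720  38:666  39:2971
  40:1933  41:1154  42:524  43:847  44:3229  45:179  46:75  47:1428
  48:234  49:3296  50:875  51:2168  52:2730  53:3431  54:547  55:1140
  56:2866  57:1383  58:1551  59:2431  60:3245
Giant step factor: 1903^(-61) ≡ 86 (mod 3623).
Scan 766·86^i mod 3623 for i = 0, 1, …:
  i=0: 766   i=1: 662   i=2: 2587   i=3: 1479
  i=4: 389   i=5: 847
Match at i=5, j=43: x = 5·61 + 43 = 348.

348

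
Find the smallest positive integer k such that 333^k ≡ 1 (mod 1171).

The order of 333 must divide p − 1 = 1170 = 2 · 3^2 · 5 · 13.
Divisors: 1, 2, 3, 5, 6, 9, 10, 13, 15, 18, 26, 30, 39, 45, 65, 78, 90, 117, 130, 195, 234, 390, 585, 1170.
Check each in increasing order: 333^1 ≡ 333;  333^2 ≡ 815;  333^3 ≡ 894;  333^5 ≡ 248;  333^6 ≡ 614;  333^9 ≡ 888;  333^10 ≡ 612;  333^13 ≡ 271;  333^15 ≡ 717;  333^18 ≡ 461;  333^26 ≡ 839;  333^30 ≡ 20;  333^39 ≡ 195;  333^45 ≡ 288;  333^65 ≡ 836;  333^78 ≡ 553;  333^90 ≡ 974;  333^117 ≡ 103;  333^130 ≡ 980;  333^195 ≡ 751;  333^234 ≡ 70;  333^390 ≡ 750;  333^585 ≡ 1170;  333^1170 ≡ 1.
Smallest exponent giving 1 is 1170.

1170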